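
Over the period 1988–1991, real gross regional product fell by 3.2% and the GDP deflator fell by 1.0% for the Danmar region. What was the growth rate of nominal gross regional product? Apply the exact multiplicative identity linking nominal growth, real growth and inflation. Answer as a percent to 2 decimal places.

(1 + g_nom) = (1 + g_real)(1 + π) = 0.9680 × 0.9900 = 0.95832.

-4.17%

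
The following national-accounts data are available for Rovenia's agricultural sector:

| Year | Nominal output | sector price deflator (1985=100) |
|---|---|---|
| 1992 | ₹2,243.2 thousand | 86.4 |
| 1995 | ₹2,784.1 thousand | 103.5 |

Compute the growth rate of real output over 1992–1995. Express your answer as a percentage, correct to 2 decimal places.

Real output 1992 = 2243.2 / 0.864 = 2596.30.
Real output 1995 = 2784.1 / 1.035 = 2689.95.
Real growth = 2689.95 / 2596.30 − 1 = 0.0361.

3.61%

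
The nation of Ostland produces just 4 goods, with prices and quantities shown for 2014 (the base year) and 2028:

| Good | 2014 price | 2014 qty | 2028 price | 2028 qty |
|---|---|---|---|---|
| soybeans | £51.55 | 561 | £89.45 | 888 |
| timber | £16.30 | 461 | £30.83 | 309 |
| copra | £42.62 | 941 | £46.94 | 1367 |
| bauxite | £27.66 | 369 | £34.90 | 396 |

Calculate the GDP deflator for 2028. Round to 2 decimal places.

Nominal GDP 2028 = 89.45·888 + 30.83·309 + 46.94·1367 + 34.90·396 = 166945.45.
Real GDP 2028 (at 2014 prices) = 51.55·888 + 16.30·309 + 42.62·1367 + 27.66·396 = 120028.00.
Deflator = Nominal/Real × 100 = 166945.45/120028.00 × 100 = 139.089.

139.09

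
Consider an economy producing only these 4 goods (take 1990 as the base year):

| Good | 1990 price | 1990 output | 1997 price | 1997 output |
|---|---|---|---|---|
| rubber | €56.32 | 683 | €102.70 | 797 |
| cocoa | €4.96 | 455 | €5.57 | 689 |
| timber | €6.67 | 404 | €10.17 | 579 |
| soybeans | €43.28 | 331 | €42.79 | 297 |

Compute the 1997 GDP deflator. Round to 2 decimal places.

Nominal GDP 1997 = 102.70·797 + 5.57·689 + 10.17·579 + 42.79·297 = 104286.69.
Real GDP 1997 (at 1990 prices) = 56.32·797 + 4.96·689 + 6.67·579 + 43.28·297 = 65020.57.
Deflator = Nominal/Real × 100 = 104286.69/65020.57 × 100 = 160.390.

160.39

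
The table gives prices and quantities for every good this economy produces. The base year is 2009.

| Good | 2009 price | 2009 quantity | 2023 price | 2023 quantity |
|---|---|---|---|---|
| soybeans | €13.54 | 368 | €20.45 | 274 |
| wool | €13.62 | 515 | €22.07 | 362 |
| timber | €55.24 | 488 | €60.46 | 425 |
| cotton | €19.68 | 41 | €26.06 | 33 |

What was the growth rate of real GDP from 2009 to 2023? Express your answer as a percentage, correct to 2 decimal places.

Real GDP 2009 = Nominal GDP 2009 = 13.54·368 + 13.62·515 + 55.24·488 + 19.68·41 = 39761.02.
Real GDP 2023 (at 2009 prices) = 13.54·274 + 13.62·362 + 55.24·425 + 19.68·33 = 32766.84.
Real growth = 32766.84/39761.02 − 1 = -0.1759.

-17.59%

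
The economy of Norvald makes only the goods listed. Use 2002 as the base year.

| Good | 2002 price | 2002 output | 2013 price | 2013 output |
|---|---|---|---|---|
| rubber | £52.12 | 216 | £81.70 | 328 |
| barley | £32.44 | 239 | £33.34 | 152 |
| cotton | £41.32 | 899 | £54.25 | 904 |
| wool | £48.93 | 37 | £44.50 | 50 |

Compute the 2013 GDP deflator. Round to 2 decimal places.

Nominal GDP 2013 = 81.70·328 + 33.34·152 + 54.25·904 + 44.50·50 = 83132.28.
Real GDP 2013 (at 2002 prices) = 52.12·328 + 32.44·152 + 41.32·904 + 48.93·50 = 61826.02.
Deflator = Nominal/Real × 100 = 83132.28/61826.02 × 100 = 134.462.

134.46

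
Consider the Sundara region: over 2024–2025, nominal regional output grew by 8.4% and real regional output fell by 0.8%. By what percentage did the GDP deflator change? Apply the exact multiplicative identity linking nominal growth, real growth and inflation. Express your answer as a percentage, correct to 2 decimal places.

9.27%

(1 + g_nom) = (1 + g_real)(1 + π), so π = 1.0840 / 0.9920 − 1 = 0.09274.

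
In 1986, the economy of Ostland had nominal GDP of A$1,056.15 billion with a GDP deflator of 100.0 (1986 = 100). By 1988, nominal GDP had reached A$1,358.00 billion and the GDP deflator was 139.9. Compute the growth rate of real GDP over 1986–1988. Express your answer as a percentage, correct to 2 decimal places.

-8.09%

Deflate each year: 1986 → 1056.15/1.000 = 1056.15; 1988 → 1358.00/1.399 = 970.69.
So real GDP changed by 970.69/1056.15 − 1 = -0.0809, i.e. -8.09%.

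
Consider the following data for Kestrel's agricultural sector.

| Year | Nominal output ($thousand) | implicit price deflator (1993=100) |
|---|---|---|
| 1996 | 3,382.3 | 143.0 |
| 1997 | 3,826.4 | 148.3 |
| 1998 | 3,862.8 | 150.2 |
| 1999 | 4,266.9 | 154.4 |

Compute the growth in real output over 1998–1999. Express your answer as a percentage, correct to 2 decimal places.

Real output 1998 = 3862.8/1.502 = 2571.77.
Real output 1999 = 4266.9/1.544 = 2763.54.
Change = 2763.54/2571.77 − 1 = 0.0746.

7.46%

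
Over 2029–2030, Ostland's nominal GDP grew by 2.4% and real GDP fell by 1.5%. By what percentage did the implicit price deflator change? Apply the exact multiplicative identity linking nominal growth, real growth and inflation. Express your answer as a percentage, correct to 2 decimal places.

3.96%

(1 + g_nom) = (1 + g_real)(1 + π), so π = 1.0240 / 0.9850 − 1 = 0.03959.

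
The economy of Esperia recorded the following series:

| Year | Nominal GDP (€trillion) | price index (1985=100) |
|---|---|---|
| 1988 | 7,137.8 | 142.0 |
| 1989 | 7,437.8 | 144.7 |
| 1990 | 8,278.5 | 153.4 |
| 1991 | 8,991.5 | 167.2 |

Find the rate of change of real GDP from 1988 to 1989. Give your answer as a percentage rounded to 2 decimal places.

2.26%

Real GDP 1988 = 7137.8/1.420 = 5026.62.
Real GDP 1989 = 7437.8/1.447 = 5140.15.
Change = 5140.15/5026.62 − 1 = 0.0226.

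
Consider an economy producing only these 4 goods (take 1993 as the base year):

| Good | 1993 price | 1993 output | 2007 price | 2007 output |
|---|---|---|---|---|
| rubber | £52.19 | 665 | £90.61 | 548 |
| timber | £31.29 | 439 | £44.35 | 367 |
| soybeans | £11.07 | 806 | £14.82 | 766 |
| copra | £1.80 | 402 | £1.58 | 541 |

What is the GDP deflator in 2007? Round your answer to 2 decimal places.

157.74

Nominal GDP 2007 = 90.61·548 + 44.35·367 + 14.82·766 + 1.58·541 = 78137.63.
Real GDP 2007 (at 1993 prices) = 52.19·548 + 31.29·367 + 11.07·766 + 1.80·541 = 49536.97.
Deflator = Nominal/Real × 100 = 78137.63/49536.97 × 100 = 157.736.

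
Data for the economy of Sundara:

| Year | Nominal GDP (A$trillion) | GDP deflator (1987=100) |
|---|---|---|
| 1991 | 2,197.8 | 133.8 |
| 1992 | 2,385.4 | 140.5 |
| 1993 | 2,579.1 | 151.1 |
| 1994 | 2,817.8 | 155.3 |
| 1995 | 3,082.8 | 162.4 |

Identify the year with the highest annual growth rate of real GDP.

1994

1992: real = 2385.4/1.405 = 1697.79; growth vs 1991 (1642.60) = 3.36%.
1993: real = 2579.1/1.511 = 1706.88; growth vs 1992 (1697.79) = 0.54%.
1994: real = 2817.8/1.553 = 1814.42; growth vs 1993 (1706.88) = 6.30%.
1995: real = 3082.8/1.624 = 1898.28; growth vs 1994 (1814.42) = 4.62%.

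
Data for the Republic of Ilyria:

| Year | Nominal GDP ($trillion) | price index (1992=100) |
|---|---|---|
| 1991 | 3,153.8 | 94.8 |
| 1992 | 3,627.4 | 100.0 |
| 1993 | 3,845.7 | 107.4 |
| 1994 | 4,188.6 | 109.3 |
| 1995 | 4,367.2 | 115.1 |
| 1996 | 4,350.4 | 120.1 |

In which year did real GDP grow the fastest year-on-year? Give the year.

1992

1992: real = 3627.4/1.000 = 3627.40; growth vs 1991 (3326.79) = 9.04%.
1993: real = 3845.7/1.074 = 3580.73; growth vs 1992 (3627.40) = -1.29%.
1994: real = 4188.6/1.093 = 3832.20; growth vs 1993 (3580.73) = 7.02%.
1995: real = 4367.2/1.151 = 3794.27; growth vs 1994 (3832.20) = -0.99%.
1996: real = 4350.4/1.201 = 3622.31; growth vs 1995 (3794.27) = -4.53%.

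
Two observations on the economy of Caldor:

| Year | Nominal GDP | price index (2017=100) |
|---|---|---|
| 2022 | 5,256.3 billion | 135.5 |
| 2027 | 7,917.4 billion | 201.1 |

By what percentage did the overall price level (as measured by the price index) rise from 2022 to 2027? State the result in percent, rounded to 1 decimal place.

Price-level change = 201.1 / 135.5 − 1 = 0.4841.

48.4%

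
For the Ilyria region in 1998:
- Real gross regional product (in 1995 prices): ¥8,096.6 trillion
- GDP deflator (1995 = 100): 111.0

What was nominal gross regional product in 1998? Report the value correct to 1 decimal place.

Nominal gross regional product = Real × (GDP deflator/100) = 8096.6 × 1.110 = 8987.23.

¥8,987.2 trillion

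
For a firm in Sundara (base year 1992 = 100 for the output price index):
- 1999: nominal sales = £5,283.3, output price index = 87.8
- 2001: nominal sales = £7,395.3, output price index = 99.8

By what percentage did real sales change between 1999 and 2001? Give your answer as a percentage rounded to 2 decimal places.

23.14%

Deflate each year: 1999 → 5283.3/0.878 = 6017.43; 2001 → 7395.3/0.998 = 7410.12.
So real sales changed by 7410.12/6017.43 − 1 = 0.2314, i.e. 23.14%.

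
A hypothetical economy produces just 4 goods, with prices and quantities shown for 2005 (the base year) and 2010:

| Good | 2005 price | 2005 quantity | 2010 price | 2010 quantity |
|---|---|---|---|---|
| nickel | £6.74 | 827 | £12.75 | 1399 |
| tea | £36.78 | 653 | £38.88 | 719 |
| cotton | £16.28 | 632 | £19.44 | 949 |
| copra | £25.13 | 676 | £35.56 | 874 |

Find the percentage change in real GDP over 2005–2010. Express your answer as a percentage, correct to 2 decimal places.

28.87%

Real GDP 2005 = Nominal GDP 2005 = 6.74·827 + 36.78·653 + 16.28·632 + 25.13·676 = 56868.16.
Real GDP 2010 (at 2005 prices) = 6.74·1399 + 36.78·719 + 16.28·949 + 25.13·874 = 73287.42.
Real growth = 73287.42/56868.16 − 1 = 0.2887.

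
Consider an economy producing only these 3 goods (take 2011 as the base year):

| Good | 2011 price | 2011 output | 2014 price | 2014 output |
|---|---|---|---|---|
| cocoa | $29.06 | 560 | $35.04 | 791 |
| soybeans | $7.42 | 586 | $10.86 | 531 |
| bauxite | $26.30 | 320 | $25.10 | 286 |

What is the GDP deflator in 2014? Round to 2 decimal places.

Nominal GDP 2014 = 35.04·791 + 10.86·531 + 25.10·286 = 40661.90.
Real GDP 2014 (at 2011 prices) = 29.06·791 + 7.42·531 + 26.30·286 = 34448.28.
Deflator = Nominal/Real × 100 = 40661.90/34448.28 × 100 = 118.038.

118.04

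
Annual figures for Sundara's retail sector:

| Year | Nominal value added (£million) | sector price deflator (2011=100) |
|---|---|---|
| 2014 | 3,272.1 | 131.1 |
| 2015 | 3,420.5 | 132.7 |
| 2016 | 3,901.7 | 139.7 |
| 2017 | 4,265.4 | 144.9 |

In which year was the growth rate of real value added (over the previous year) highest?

2016

2015: real = 3420.5/1.327 = 2577.62; growth vs 2014 (2495.88) = 3.27%.
2016: real = 3901.7/1.397 = 2792.91; growth vs 2015 (2577.62) = 8.35%.
2017: real = 4265.4/1.449 = 2943.69; growth vs 2016 (2792.91) = 5.40%.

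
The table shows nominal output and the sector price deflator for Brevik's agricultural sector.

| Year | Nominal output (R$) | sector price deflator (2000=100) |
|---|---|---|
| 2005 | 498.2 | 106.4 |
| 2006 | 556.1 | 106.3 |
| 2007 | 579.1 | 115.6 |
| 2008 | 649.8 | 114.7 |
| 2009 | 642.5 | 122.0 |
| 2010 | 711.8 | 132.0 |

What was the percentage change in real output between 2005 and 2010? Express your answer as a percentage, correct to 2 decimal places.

15.17%

Real output 2005 = 498.2/1.064 = 468.23.
Real output 2010 = 711.8/1.320 = 539.24.
Change = 539.24/468.23 − 1 = 0.1517.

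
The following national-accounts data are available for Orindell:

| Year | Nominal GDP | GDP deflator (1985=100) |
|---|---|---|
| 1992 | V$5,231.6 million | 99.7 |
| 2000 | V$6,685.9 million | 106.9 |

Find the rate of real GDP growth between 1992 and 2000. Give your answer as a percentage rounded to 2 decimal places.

Deflate each year: 1992 → 5231.6/0.997 = 5247.34; 2000 → 6685.9/1.069 = 6254.35.
So real GDP changed by 6254.35/5247.34 − 1 = 0.1919, i.e. 19.19%.

19.19%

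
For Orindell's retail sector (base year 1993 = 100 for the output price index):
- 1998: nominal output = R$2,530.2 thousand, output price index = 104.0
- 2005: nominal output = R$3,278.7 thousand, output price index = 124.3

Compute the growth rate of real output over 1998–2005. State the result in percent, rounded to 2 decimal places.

Real output 1998 = 2530.2 / 1.040 = 2432.88.
Real output 2005 = 3278.7 / 1.243 = 2637.73.
Real growth = 2637.73 / 2432.88 − 1 = 0.0842.

8.42%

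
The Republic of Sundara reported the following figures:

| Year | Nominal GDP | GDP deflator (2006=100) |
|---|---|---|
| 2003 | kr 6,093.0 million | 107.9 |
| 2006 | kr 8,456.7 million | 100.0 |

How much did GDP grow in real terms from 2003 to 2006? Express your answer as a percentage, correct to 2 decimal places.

Real GDP 2003 = 6093.0 / 1.079 = 5646.90.
Real GDP 2006 = 8456.7 / 1.000 = 8456.70.
Real growth = 8456.70 / 5646.90 − 1 = 0.4976.

49.76%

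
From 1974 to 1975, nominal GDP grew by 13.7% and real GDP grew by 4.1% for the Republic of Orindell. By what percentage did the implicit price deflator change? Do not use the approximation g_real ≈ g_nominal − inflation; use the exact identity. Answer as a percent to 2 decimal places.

(1 + g_nom) = (1 + g_real)(1 + π), so π = 1.1370 / 1.0410 − 1 = 0.09222.

9.22%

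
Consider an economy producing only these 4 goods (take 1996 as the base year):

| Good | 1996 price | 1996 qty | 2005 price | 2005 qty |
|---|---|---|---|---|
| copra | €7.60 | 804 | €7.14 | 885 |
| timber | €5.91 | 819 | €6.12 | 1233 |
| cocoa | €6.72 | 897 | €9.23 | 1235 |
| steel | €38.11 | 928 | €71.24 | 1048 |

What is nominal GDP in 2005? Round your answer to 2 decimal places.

Nominal GDP 2005 = Σ (p_2005 × q_2005) = 7.14·885 + 6.12·1233 + 9.23·1235 + 71.24·1048 = 99923.43.

€99923.43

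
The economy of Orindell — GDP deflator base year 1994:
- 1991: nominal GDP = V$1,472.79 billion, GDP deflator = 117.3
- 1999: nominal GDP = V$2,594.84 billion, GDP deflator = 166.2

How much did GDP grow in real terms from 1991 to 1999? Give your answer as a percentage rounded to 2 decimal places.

24.35%

Deflate each year: 1991 → 1472.79/1.173 = 1255.58; 1999 → 2594.84/1.662 = 1561.28.
So real GDP changed by 1561.28/1255.58 − 1 = 0.2435, i.e. 24.35%.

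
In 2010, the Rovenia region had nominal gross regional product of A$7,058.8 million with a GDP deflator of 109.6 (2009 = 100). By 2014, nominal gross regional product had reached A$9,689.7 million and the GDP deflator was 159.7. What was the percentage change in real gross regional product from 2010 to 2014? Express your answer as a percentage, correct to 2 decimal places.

Deflate each year: 2010 → 7058.8/1.096 = 6440.51; 2014 → 9689.7/1.597 = 6067.44.
So real gross regional product changed by 6067.44/6440.51 − 1 = -0.0579, i.e. -5.79%.

-5.79%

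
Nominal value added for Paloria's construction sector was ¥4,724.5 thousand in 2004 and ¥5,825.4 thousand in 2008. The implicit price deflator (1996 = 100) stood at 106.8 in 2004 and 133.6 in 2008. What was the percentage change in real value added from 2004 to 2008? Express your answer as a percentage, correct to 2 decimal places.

Deflate each year: 2004 → 4724.5/1.068 = 4423.69; 2008 → 5825.4/1.336 = 4360.33.
So real value added changed by 4360.33/4423.69 − 1 = -0.0143, i.e. -1.43%.

-1.43%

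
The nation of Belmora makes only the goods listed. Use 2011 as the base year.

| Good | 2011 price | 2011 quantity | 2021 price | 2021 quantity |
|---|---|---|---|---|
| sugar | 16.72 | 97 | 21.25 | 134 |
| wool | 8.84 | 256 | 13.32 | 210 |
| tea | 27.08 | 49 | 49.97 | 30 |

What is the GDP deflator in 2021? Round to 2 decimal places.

145.52

Nominal GDP 2021 = 21.25·134 + 13.32·210 + 49.97·30 = 7143.80.
Real GDP 2021 (at 2011 prices) = 16.72·134 + 8.84·210 + 27.08·30 = 4909.28.
Deflator = Nominal/Real × 100 = 7143.80/4909.28 × 100 = 145.516.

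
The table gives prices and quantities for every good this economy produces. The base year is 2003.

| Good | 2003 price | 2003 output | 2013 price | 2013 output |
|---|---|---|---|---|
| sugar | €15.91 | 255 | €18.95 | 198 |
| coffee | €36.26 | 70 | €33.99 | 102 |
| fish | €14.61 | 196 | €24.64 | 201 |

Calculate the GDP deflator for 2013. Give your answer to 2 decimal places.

Nominal GDP 2013 = 18.95·198 + 33.99·102 + 24.64·201 = 12171.72.
Real GDP 2013 (at 2003 prices) = 15.91·198 + 36.26·102 + 14.61·201 = 9785.31.
Deflator = Nominal/Real × 100 = 12171.72/9785.31 × 100 = 124.388.

124.39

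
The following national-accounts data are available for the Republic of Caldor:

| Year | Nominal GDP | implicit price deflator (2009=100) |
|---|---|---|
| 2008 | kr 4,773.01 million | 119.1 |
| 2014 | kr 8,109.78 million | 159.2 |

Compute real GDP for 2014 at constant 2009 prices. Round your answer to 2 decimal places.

Real GDP = Nominal / (implicit price deflator/100) = 8109.78 / 1.592 = 5094.08.

kr 5,094.08 million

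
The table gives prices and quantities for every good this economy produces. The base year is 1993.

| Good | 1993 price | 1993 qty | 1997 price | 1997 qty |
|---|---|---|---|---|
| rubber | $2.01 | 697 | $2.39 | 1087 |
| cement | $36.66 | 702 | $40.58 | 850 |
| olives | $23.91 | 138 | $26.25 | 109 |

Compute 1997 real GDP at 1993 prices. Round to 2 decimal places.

$35952.06

Real GDP 1997 = Σ (p_1993 × q_1997) = 2.01·1087 + 36.66·850 + 23.91·109 = 35952.06.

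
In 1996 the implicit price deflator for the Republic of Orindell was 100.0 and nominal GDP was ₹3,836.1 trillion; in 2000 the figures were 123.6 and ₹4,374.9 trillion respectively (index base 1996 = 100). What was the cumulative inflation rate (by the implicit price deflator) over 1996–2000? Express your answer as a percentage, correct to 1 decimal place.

Price-level change = 123.6 / 100.0 − 1 = 0.2360.

23.6%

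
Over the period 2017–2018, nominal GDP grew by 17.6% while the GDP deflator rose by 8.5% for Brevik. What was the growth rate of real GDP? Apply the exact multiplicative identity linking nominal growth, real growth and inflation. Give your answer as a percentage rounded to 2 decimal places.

8.39%

(1 + g_nom) = (1 + g_real)(1 + π), so g_real = 1.1760 / 1.0850 − 1 = 0.08387.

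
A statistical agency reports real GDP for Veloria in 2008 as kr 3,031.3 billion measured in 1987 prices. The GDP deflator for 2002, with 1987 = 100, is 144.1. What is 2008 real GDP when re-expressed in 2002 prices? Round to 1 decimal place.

Real GDP in 2002 prices = Real GDP in 1987 prices × (P_2002/P_1987) = 3031.3 × 1.441 = 4368.10.

kr 4,368.1 billion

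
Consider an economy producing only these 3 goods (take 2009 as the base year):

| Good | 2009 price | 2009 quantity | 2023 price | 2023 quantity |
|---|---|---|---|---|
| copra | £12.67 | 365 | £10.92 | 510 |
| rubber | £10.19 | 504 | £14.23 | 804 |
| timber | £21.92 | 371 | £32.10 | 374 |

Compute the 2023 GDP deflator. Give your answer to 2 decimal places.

126.97

Nominal GDP 2023 = 10.92·510 + 14.23·804 + 32.10·374 = 29015.52.
Real GDP 2023 (at 2009 prices) = 12.67·510 + 10.19·804 + 21.92·374 = 22852.54.
Deflator = Nominal/Real × 100 = 29015.52/22852.54 × 100 = 126.968.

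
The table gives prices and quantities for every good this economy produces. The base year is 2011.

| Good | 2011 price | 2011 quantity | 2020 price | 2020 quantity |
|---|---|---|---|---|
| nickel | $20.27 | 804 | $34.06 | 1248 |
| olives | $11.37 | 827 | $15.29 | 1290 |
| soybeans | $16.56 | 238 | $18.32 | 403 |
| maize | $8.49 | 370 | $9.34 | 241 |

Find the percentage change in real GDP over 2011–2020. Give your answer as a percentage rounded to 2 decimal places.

Real GDP 2011 = Nominal GDP 2011 = 20.27·804 + 11.37·827 + 16.56·238 + 8.49·370 = 32782.65.
Real GDP 2020 (at 2011 prices) = 20.27·1248 + 11.37·1290 + 16.56·403 + 8.49·241 = 48684.03.
Real growth = 48684.03/32782.65 − 1 = 0.4851.

48.51%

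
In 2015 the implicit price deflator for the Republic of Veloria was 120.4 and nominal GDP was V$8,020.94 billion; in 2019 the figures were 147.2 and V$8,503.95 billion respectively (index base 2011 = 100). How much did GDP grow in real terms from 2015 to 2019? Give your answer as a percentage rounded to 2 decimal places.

Real GDP 2015 = 8020.94 / 1.204 = 6661.91.
Real GDP 2019 = 8503.95 / 1.472 = 5777.14.
Real growth = 5777.14 / 6661.91 − 1 = -0.1328.

-13.28%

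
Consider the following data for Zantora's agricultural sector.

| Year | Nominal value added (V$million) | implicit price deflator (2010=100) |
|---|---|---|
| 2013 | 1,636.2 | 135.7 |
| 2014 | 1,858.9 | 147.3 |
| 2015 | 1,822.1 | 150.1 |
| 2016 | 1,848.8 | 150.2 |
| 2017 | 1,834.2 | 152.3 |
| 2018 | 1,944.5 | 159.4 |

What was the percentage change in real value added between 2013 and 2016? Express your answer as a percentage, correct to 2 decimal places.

2.09%

Real value added 2013 = 1636.2/1.357 = 1205.75.
Real value added 2016 = 1848.8/1.502 = 1230.89.
Change = 1230.89/1205.75 − 1 = 0.0209.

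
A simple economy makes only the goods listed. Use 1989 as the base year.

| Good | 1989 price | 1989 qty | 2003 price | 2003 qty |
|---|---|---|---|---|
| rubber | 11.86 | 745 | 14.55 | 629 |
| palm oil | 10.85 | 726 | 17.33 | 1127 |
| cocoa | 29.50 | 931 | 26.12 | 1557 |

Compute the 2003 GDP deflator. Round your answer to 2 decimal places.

Nominal GDP 2003 = 14.55·629 + 17.33·1127 + 26.12·1557 = 69351.70.
Real GDP 2003 (at 1989 prices) = 11.86·629 + 10.85·1127 + 29.50·1557 = 65619.39.
Deflator = Nominal/Real × 100 = 69351.70/65619.39 × 100 = 105.688.

105.69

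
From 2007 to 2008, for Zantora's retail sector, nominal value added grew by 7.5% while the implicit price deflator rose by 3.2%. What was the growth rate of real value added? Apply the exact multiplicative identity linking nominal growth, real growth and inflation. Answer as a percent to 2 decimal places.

(1 + g_nom) = (1 + g_real)(1 + π), so g_real = 1.0750 / 1.0320 − 1 = 0.04167.

4.17%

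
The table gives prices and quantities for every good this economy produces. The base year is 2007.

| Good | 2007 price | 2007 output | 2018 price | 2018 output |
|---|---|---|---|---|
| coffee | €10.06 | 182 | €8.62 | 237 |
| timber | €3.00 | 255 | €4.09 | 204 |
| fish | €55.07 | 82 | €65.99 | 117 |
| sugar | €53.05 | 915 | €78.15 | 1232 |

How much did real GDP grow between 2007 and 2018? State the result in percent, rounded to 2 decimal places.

34.40%

Real GDP 2007 = Nominal GDP 2007 = 10.06·182 + 3.00·255 + 55.07·82 + 53.05·915 = 55652.41.
Real GDP 2018 (at 2007 prices) = 10.06·237 + 3.00·204 + 55.07·117 + 53.05·1232 = 74797.01.
Real growth = 74797.01/55652.41 − 1 = 0.3440.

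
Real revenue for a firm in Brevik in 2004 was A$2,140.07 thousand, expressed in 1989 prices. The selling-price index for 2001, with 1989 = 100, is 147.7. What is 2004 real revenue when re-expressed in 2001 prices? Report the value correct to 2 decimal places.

Real revenue in 2001 prices = Real revenue in 1989 prices × (P_2001/P_1989) = 2140.07 × 1.477 = 3160.88.

A$3,160.88 thousand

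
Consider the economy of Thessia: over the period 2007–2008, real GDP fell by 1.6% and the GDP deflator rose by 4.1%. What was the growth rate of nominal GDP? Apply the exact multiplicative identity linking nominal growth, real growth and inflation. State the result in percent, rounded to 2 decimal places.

2.43%

(1 + g_nom) = (1 + g_real)(1 + π) = 0.9840 × 1.0410 = 1.02434.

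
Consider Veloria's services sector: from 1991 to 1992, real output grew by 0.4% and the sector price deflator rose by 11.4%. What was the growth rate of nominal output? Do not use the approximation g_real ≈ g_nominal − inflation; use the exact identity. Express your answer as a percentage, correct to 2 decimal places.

(1 + g_nom) = (1 + g_real)(1 + π) = 1.0040 × 1.1140 = 1.11846.

11.85%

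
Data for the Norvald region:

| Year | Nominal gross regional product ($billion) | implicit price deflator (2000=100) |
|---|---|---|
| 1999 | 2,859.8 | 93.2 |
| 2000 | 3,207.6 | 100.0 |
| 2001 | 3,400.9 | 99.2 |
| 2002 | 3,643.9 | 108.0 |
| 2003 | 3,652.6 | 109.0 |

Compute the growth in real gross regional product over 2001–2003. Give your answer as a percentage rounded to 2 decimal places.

-2.26%

Real gross regional product 2001 = 3400.9/0.992 = 3428.33.
Real gross regional product 2003 = 3652.6/1.090 = 3351.01.
Change = 3351.01/3428.33 − 1 = -0.0226.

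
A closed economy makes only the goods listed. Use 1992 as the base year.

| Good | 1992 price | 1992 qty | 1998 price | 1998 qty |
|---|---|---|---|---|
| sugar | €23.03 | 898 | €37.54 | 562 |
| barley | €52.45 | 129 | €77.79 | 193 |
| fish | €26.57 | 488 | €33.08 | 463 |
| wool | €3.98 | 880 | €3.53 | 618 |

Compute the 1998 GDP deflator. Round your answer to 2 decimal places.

Nominal GDP 1998 = 37.54·562 + 77.79·193 + 33.08·463 + 3.53·618 = 53608.53.
Real GDP 1998 (at 1992 prices) = 23.03·562 + 52.45·193 + 26.57·463 + 3.98·618 = 37827.26.
Deflator = Nominal/Real × 100 = 53608.53/37827.26 × 100 = 141.719.

141.72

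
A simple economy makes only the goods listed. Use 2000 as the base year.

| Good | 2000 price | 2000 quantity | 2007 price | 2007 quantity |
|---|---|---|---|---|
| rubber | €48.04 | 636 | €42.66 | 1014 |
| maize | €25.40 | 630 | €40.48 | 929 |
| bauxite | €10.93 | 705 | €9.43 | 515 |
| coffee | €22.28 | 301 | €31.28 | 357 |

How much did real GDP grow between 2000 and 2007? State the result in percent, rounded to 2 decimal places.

Real GDP 2000 = Nominal GDP 2000 = 48.04·636 + 25.40·630 + 10.93·705 + 22.28·301 = 60967.37.
Real GDP 2007 (at 2000 prices) = 48.04·1014 + 25.40·929 + 10.93·515 + 22.28·357 = 85892.07.
Real growth = 85892.07/60967.37 − 1 = 0.4088.

40.88%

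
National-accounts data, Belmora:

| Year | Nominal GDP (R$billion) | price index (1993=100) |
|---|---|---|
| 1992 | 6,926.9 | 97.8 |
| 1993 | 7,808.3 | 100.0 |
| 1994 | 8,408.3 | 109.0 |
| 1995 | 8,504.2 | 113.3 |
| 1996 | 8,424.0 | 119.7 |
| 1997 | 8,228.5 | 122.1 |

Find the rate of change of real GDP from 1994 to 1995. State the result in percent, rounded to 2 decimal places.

-2.70%

Real GDP 1994 = 8408.3/1.090 = 7714.04.
Real GDP 1995 = 8504.2/1.133 = 7505.91.
Change = 7505.91/7714.04 − 1 = -0.0270.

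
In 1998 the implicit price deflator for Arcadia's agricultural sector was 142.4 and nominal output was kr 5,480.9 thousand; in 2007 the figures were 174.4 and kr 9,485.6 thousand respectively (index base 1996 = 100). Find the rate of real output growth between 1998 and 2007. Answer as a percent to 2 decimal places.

41.31%

Real output 1998 = 5480.9 / 1.424 = 3848.95.
Real output 2007 = 9485.6 / 1.744 = 5438.99.
Real growth = 5438.99 / 3848.95 − 1 = 0.4131.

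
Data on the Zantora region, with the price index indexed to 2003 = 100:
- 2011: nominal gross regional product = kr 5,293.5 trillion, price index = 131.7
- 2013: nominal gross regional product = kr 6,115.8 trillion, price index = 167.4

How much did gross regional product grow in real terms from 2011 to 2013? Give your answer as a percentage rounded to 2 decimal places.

Deflate each year: 2011 → 5293.5/1.317 = 4019.36; 2013 → 6115.8/1.674 = 3653.41.
So real gross regional product changed by 3653.41/4019.36 − 1 = -0.0910, i.e. -9.10%.

-9.10%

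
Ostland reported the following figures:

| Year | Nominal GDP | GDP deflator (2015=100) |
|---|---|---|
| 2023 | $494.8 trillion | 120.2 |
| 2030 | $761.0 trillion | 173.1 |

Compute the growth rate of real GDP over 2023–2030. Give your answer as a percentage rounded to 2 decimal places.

6.80%

Real GDP 2023 = 494.8 / 1.202 = 411.65.
Real GDP 2030 = 761.0 / 1.731 = 439.63.
Real growth = 439.63 / 411.65 − 1 = 0.0680.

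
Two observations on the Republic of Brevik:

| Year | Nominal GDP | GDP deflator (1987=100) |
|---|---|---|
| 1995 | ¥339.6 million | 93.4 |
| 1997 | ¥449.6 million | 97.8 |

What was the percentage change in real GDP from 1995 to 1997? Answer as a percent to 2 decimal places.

26.43%

Real GDP 1995 = 339.6 / 0.934 = 363.60.
Real GDP 1997 = 449.6 / 0.978 = 459.71.
Real growth = 459.71 / 363.60 − 1 = 0.2643.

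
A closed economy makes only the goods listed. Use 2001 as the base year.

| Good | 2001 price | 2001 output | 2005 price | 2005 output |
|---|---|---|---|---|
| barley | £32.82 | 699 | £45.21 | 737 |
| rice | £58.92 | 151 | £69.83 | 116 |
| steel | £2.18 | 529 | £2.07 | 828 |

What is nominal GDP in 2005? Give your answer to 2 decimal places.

Nominal GDP 2005 = Σ (p_2005 × q_2005) = 45.21·737 + 69.83·116 + 2.07·828 = 43134.01.

£43134.01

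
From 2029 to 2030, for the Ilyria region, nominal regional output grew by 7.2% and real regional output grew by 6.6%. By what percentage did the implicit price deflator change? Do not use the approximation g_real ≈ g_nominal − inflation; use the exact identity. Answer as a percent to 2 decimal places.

(1 + g_nom) = (1 + g_real)(1 + π), so π = 1.0720 / 1.0660 − 1 = 0.00563.

0.56%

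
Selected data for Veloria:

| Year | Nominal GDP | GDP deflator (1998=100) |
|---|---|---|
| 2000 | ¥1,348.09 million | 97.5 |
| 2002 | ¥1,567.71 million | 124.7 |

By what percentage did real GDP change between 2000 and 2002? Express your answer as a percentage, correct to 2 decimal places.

-9.07%

Deflate each year: 2000 → 1348.09/0.975 = 1382.66; 2002 → 1567.71/1.247 = 1257.19.
So real GDP changed by 1257.19/1382.66 − 1 = -0.0907, i.e. -9.07%.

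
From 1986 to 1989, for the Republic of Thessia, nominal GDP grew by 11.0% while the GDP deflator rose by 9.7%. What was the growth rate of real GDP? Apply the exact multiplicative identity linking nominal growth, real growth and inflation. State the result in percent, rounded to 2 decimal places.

(1 + g_nom) = (1 + g_real)(1 + π), so g_real = 1.1100 / 1.0970 − 1 = 0.01185.

1.19%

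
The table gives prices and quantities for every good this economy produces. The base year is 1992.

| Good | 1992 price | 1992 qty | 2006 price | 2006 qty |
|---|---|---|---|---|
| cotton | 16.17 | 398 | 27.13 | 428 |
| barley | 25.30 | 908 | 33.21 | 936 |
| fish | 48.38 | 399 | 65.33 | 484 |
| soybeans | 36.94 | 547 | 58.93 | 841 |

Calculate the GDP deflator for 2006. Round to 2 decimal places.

145.59

Nominal GDP 2006 = 27.13·428 + 33.21·936 + 65.33·484 + 58.93·841 = 123876.05.
Real GDP 2006 (at 1992 prices) = 16.17·428 + 25.30·936 + 48.38·484 + 36.94·841 = 85084.02.
Deflator = Nominal/Real × 100 = 123876.05/85084.02 × 100 = 145.593.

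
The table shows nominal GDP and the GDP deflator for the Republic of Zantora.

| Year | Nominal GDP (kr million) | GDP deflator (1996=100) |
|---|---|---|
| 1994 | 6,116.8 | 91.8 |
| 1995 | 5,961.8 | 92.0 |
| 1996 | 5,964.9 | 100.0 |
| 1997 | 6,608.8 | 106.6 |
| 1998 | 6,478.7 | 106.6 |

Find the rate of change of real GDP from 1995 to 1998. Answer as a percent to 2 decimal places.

Real GDP 1995 = 5961.8/0.920 = 6480.22.
Real GDP 1998 = 6478.7/1.066 = 6077.58.
Change = 6077.58/6480.22 − 1 = -0.0621.

-6.21%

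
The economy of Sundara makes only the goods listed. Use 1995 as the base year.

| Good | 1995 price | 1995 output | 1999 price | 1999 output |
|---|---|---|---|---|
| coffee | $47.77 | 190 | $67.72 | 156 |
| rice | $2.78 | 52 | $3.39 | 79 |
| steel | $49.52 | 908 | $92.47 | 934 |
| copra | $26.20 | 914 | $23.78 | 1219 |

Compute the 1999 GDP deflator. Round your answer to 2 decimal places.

Nominal GDP 1999 = 67.72·156 + 3.39·79 + 92.47·934 + 23.78·1219 = 126186.93.
Real GDP 1999 (at 1995 prices) = 47.77·156 + 2.78·79 + 49.52·934 + 26.20·1219 = 85861.22.
Deflator = Nominal/Real × 100 = 126186.93/85861.22 × 100 = 146.966.

146.97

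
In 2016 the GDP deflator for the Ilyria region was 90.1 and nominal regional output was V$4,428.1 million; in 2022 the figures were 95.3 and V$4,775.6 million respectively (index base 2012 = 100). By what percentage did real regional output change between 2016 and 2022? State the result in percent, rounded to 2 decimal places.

Deflate each year: 2016 → 4428.1/0.901 = 4914.65; 2022 → 4775.6/0.953 = 5011.12.
So real regional output changed by 5011.12/4914.65 − 1 = 0.0196, i.e. 1.96%.

1.96%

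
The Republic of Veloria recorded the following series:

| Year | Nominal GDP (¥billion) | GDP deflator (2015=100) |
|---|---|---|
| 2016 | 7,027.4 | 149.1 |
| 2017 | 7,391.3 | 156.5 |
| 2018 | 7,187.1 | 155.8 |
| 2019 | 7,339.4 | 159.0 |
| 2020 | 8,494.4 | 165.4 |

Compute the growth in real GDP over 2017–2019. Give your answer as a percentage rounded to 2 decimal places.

Real GDP 2017 = 7391.3/1.565 = 4722.88.
Real GDP 2019 = 7339.4/1.590 = 4615.97.
Change = 4615.97/4722.88 − 1 = -0.0226.

-2.26%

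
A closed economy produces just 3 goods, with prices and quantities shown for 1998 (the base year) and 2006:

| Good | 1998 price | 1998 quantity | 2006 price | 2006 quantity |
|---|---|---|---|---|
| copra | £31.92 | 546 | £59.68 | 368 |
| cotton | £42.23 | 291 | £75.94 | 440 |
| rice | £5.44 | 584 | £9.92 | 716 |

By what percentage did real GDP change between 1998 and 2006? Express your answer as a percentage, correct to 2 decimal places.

Real GDP 1998 = Nominal GDP 1998 = 31.92·546 + 42.23·291 + 5.44·584 = 32894.21.
Real GDP 2006 (at 1998 prices) = 31.92·368 + 42.23·440 + 5.44·716 = 34222.80.
Real growth = 34222.80/32894.21 − 1 = 0.0404.

4.04%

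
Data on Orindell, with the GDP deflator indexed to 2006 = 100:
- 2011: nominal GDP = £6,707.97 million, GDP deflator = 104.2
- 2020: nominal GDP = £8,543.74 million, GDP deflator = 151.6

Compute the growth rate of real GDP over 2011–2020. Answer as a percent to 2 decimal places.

Deflate each year: 2011 → 6707.97/1.042 = 6437.59; 2020 → 8543.74/1.516 = 5635.71.
So real GDP changed by 5635.71/6437.59 − 1 = -0.1246, i.e. -12.46%.

-12.46%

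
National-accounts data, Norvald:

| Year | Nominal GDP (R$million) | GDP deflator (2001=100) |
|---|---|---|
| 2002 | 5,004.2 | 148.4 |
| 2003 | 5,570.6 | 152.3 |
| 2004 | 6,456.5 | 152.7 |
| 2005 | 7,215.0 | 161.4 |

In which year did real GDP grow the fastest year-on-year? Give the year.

2004

2003: real = 5570.6/1.523 = 3657.65; growth vs 2002 (3372.10) = 8.47%.
2004: real = 6456.5/1.527 = 4228.23; growth vs 2003 (3657.65) = 15.60%.
2005: real = 7215.0/1.614 = 4470.26; growth vs 2004 (4228.23) = 5.72%.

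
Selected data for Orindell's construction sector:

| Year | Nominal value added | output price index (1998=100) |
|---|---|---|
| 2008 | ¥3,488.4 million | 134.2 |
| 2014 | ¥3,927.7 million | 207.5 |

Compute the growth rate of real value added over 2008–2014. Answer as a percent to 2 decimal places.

Deflate each year: 2008 → 3488.4/1.342 = 2599.40; 2014 → 3927.7/2.075 = 1892.87.
So real value added changed by 1892.87/2599.40 − 1 = -0.2718, i.e. -27.18%.

-27.18%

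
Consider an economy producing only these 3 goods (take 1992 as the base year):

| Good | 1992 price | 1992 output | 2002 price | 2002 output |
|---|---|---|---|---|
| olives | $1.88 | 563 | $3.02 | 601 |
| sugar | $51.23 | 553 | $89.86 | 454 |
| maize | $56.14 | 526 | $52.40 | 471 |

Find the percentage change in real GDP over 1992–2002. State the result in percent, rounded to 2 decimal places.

Real GDP 1992 = Nominal GDP 1992 = 1.88·563 + 51.23·553 + 56.14·526 = 58918.27.
Real GDP 2002 (at 1992 prices) = 1.88·601 + 51.23·454 + 56.14·471 = 50830.24.
Real growth = 50830.24/58918.27 − 1 = -0.1373.

-13.73%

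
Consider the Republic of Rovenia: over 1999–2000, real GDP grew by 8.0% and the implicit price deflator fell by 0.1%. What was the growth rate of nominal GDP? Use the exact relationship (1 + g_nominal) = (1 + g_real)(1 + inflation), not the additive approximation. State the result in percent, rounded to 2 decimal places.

(1 + g_nom) = (1 + g_real)(1 + π) = 1.0800 × 0.9990 = 1.07892.

7.89%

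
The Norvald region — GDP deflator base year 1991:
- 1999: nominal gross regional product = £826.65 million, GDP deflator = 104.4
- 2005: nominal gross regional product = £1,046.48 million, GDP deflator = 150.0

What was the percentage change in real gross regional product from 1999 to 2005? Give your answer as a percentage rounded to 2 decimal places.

-11.89%

Real gross regional product 1999 = 826.65 / 1.044 = 791.81.
Real gross regional product 2005 = 1046.48 / 1.500 = 697.65.
Real growth = 697.65 / 791.81 − 1 = -0.1189.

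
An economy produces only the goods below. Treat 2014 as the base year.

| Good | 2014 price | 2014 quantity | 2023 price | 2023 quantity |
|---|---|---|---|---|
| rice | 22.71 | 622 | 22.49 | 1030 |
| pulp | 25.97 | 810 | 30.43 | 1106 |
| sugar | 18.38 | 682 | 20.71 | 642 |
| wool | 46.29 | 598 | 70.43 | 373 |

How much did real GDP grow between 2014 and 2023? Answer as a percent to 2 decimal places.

7.70%

Real GDP 2014 = Nominal GDP 2014 = 22.71·622 + 25.97·810 + 18.38·682 + 46.29·598 = 75377.90.
Real GDP 2023 (at 2014 prices) = 22.71·1030 + 25.97·1106 + 18.38·642 + 46.29·373 = 81180.25.
Real growth = 81180.25/75377.90 − 1 = 0.0770.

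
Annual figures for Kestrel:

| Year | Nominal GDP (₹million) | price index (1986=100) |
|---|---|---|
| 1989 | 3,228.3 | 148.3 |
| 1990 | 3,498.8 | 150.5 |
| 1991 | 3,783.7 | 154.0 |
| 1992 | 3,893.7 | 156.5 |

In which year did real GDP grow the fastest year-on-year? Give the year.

1990: real = 3498.8/1.505 = 2324.78; growth vs 1989 (2176.87) = 6.79%.
1991: real = 3783.7/1.540 = 2456.95; growth vs 1990 (2324.78) = 5.69%.
1992: real = 3893.7/1.565 = 2487.99; growth vs 1991 (2456.95) = 1.26%.

1990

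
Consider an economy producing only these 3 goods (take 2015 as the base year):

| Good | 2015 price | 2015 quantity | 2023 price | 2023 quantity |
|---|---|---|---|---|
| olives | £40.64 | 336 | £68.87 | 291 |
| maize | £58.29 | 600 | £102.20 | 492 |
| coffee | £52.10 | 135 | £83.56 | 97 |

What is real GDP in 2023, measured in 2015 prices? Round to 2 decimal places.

£45558.62

Real GDP 2023 = Σ (p_2015 × q_2023) = 40.64·291 + 58.29·492 + 52.10·97 = 45558.62.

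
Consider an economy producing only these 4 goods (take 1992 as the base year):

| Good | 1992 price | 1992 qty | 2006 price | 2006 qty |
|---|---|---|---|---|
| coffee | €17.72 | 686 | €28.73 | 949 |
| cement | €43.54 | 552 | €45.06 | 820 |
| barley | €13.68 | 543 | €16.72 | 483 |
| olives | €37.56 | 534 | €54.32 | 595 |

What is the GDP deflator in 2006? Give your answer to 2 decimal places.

128.40

Nominal GDP 2006 = 28.73·949 + 45.06·820 + 16.72·483 + 54.32·595 = 104610.13.
Real GDP 2006 (at 1992 prices) = 17.72·949 + 43.54·820 + 13.68·483 + 37.56·595 = 81474.72.
Deflator = Nominal/Real × 100 = 104610.13/81474.72 × 100 = 128.396.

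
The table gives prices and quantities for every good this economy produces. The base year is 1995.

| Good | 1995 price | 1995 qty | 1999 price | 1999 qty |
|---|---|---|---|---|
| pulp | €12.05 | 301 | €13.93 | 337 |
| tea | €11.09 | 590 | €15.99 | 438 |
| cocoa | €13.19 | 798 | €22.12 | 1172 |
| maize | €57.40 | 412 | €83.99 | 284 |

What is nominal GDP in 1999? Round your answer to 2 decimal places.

Nominal GDP 1999 = Σ (p_1999 × q_1999) = 13.93·337 + 15.99·438 + 22.12·1172 + 83.99·284 = 61475.83.

€61475.83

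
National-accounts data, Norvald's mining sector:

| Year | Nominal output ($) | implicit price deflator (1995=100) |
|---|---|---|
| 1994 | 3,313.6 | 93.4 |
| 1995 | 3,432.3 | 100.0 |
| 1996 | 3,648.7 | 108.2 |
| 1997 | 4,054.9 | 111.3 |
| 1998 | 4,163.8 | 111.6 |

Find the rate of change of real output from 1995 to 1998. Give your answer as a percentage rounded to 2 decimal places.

Real output 1995 = 3432.3/1.000 = 3432.30.
Real output 1998 = 4163.8/1.116 = 3731.00.
Change = 3731.00/3432.30 − 1 = 0.0870.

8.70%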